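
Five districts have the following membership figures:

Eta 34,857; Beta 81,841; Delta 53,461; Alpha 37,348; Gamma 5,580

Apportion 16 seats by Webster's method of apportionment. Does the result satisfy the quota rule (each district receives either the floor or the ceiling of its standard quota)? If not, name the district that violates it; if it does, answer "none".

none

Standard quotas: Eta 2.617, Beta 6.145, Delta 4.014, Alpha 2.804, Gamma 0.419.
Webster allocation: Eta 3, Beta 6, Delta 4, Alpha 3, Gamma 0.
Every allocation lies between the lower and upper quota.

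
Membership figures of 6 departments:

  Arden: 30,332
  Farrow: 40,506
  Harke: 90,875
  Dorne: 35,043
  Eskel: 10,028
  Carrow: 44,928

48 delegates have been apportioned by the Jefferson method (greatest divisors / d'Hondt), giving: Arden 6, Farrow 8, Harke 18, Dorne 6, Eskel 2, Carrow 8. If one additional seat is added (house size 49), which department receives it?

Dorne

Priority for the next seat is population ÷ (current seats + 1).
Priorities: Arden 4333.143, Farrow 4500.667, Harke 4782.895, Dorne 5006.143, Eskel 3342.667, Carrow 4992.000.
Highest priority: Dorne.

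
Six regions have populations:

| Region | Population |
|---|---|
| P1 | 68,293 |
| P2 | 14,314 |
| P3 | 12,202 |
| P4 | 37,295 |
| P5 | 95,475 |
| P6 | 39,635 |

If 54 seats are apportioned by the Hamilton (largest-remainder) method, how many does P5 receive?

19

Total 267214; standard divisor 267214/54 ≈ 4948.407.
Standard quotas: P1 13.8010, P2 2.8926, P3 2.4658, P4 7.5368, P5 19.2941, P6 8.0096.
Lower quotas: P1 13, P2 2, P3 2, P4 7, P5 19, P6 8 (sum 51, leaving 3 seats).
Remainders in descending order: P2 0.8926, P1 0.8010, P4 0.5368, P3 0.4658, P5 0.2941, P6 0.0096.
Largest remainders: P2, P1, P4 receive the extra seats.
P5 receives 19.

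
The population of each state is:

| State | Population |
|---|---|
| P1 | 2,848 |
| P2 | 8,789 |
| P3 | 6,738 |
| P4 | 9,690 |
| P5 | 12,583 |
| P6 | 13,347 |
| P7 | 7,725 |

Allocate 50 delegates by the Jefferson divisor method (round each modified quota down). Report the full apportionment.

Standard divisor 61720/50 ≈ 1234.4; standard quotas: P1 2.307, P2 7.120, P3 5.459, P4 7.850, P5 10.194, P6 10.813, P7 6.258.
Rounding down gives 2, 7, 5, 7, 10, 10, 6 = 47 seats, so the divisor must be adjusted.
With modified divisor 1130: modified quotas P1 2.520, P2 7.778, P3 5.963, P4 8.575, P5 11.135, P6 11.812, P7 6.836.
Rounding down: P1 2, P2 7, P3 5, P4 8, P5 11, P6 11, P7 6 (total 50).

P1 2, P2 7, P3 5, P4 8, P5 11, P6 11, P7 6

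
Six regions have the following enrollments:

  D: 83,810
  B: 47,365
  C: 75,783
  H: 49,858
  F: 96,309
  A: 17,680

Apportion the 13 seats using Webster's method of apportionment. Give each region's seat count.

Standard divisor 370805/13 ≈ 28523.462; standard quotas: D 2.938, B 1.661, C 2.657, H 1.748, F 3.376, A 0.620.
Rounding to the nearest integer gives 3, 2, 3, 2, 3, 1 = 14 seats, so the divisor must be adjusted.
With modified divisor 30900: modified quotas D 2.712, B 1.533, C 2.453, H 1.614, F 3.117, A 0.572.
Rounding to the nearest integer: D 3, B 2, C 2, H 2, F 3, A 1 (total 13).

D 3, B 2, C 2, H 2, F 3, A 1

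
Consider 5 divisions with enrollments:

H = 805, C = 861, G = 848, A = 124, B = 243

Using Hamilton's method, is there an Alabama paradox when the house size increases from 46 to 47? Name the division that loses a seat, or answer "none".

none

At 46 seats: H 13, C 14, G 13, A 2, B 4.
At 47 seats: H 13, C 14, G 14, A 2, B 4.
No division's allocation decreased.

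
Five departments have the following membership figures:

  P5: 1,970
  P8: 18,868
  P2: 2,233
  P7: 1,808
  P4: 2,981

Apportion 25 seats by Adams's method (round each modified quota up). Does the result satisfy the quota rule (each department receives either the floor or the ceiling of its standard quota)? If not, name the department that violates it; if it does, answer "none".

Standard quotas: P5 1.768, P8 16.931, P2 2.004, P7 1.622, P4 2.675.
Adams allocation: P5 2, P8 16, P2 2, P7 2, P4 3.
Every allocation lies between the lower and upper quota.

none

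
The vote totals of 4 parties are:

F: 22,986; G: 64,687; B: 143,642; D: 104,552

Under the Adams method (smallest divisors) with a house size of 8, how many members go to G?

Standard divisor 335867/8 ≈ 41983.375; standard quotas: F 0.548, G 1.541, B 3.421, D 2.490.
Rounding up gives 1, 2, 4, 3 = 10 seats, so the divisor must be adjusted.
With modified divisor 58500: modified quotas F 0.393, G 1.106, B 2.455, D 1.787.
Rounding up: F 1, G 2, B 3, D 2 (total 8).
G receives 2.

2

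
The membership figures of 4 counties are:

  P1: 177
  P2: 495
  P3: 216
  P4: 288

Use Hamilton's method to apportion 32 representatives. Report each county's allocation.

P1 5, P2 13, P3 6, P4 8

The standard divisor is 1176/32 ≈ 36.75.
Standard quotas: P1 4.816, P2 13.469, P3 5.878, P4 7.837.
Lower quotas: P1 4, P2 13, P3 5, P4 7 (sum 29, leaving 3 seats).
Remainders in descending order: P3 0.878, P4 0.837, P1 0.816, P2 0.469.
Largest remainders: P3, P4, P1 receive the extra seats.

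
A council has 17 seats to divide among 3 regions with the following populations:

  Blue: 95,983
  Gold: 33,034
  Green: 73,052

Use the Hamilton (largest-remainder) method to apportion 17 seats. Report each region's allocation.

Blue 8, Gold 3, Green 6

The standard divisor is 202069/17 ≈ 11886.412.
Standard quotas: Blue 8.0750, Gold 2.7791, Green 6.1458.
Lower quotas: Blue 8, Gold 2, Green 6 (sum 16, leaving 1 seat).
Remainders in descending order: Gold 0.7791, Green 0.1458, Blue 0.0750.
Largest remainder: Gold receives the extra seat.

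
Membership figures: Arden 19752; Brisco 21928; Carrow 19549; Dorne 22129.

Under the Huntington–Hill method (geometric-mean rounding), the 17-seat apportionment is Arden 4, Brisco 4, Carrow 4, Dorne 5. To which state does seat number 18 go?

Priority for the next seat is population ÷ (√(s·(s+1))).
Priorities: Arden 4416.681, Brisco 4903.250, Carrow 4371.289, Dorne 4040.184.
Highest priority: Brisco.

Brisco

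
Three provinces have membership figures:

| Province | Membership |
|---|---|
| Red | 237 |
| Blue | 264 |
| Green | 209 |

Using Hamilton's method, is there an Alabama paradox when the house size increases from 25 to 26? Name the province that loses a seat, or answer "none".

At 25 seats: Red 8, Blue 9, Green 8.
At 26 seats: Red 9, Blue 10, Green 7.
Green drops from 8 to 7.

Green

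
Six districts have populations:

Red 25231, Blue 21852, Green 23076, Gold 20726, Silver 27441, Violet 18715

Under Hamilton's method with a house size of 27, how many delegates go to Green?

5

Standard divisor: 137041 ÷ 27 ≈ 5075.593.
Standard quotas: Red 4.9710, Blue 4.3053, Green 4.5465, Gold 4.0835, Silver 5.4065, Violet 3.6873.
Lower quotas: Red 4, Blue 4, Green 4, Gold 4, Silver 5, Violet 3 (sum 24, leaving 3 seats).
Remainders in descending order: Red 0.9710, Violet 0.6873, Green 0.5465, Silver 0.4065, Blue 0.3053, Gold 0.0835.
The surplus seats go to Red, Violet, Green.
Green receives 5.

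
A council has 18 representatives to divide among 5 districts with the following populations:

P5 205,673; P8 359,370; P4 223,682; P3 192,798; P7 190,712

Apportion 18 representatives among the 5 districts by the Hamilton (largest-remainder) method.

The standard divisor is 1172235/18 ≈ 65124.167.
Standard quotas: P5 3.1582, P8 5.5182, P4 3.4347, P3 2.9605, P7 2.9284.
Lower quotas: P5 3, P8 5, P4 3, P3 2, P7 2 (sum 15, leaving 3 seats).
Remainders in descending order: P3 0.9605, P7 0.9284, P8 0.5182, P4 0.4347, P5 0.1582.
Largest remainders: P3, P7, P8 receive the extra seats.

P5: 3; P8: 6; P4: 3; P3: 3; P7: 3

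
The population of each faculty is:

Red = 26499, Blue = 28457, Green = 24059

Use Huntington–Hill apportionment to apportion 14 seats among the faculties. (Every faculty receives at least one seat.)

Red 5, Blue 5, Green 4

With divisor 5653: modified quotas Red 4.688, Blue 5.034, Green 4.256.
Geometric-mean thresholds: Red √(4·5)=4.472, Blue √(5·6)=5.477, Green √(4·5)=4.472.
Each quota rounded against its threshold gives Red 5, Blue 5, Green 4 (total 14).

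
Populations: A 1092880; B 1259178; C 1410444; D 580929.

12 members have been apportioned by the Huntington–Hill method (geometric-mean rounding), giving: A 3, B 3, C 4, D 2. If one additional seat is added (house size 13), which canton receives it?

Priority for the next seat is population ÷ (√(s·(s+1))).
Priorities: A 315487.281, B 363493.379, C 315384.866, D 237163.271.
Highest priority: B.

B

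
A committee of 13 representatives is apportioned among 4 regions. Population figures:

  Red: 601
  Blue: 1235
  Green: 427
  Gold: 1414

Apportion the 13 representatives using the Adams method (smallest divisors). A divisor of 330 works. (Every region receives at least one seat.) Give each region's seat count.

With modified divisor 330: modified quotas Red 1.821, Blue 3.742, Green 1.294, Gold 4.285.
Rounding up: Red 2, Blue 4, Green 2, Gold 5 (total 13).

Red: 2, Blue: 4, Green: 2, Gold: 5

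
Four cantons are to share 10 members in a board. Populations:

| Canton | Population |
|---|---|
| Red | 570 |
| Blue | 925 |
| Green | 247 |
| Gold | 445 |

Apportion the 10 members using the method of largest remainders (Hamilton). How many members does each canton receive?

Standard divisor: 2187 ÷ 10 ≈ 218.7.
Standard quotas: Red 2.606, Blue 4.230, Green 1.129, Gold 2.035.
Lower quotas: Red 2, Blue 4, Green 1, Gold 2 (sum 9, leaving 1 seat).
Remainders in descending order: Red 0.606, Blue 0.230, Green 0.129, Gold 0.035.
The surplus seat goes to Red.

Red=3, Blue=4, Green=1, Gold=2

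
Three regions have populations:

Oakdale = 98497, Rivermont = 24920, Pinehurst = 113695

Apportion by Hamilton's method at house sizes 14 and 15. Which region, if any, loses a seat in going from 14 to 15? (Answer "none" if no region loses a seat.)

none

At 14 seats: Oakdale 6, Rivermont 1, Pinehurst 7.
At 15 seats: Oakdale 6, Rivermont 2, Pinehurst 7.
No region's allocation decreased.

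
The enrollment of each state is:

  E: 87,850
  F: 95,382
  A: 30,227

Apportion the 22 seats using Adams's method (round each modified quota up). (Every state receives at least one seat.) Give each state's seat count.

Standard divisor 213459/22 ≈ 9702.682; standard quotas: E 9.054, F 9.830, A 3.115.
Rounding up gives 10, 10, 4 = 24 seats, so the divisor must be adjusted.
With modified divisor 10300: modified quotas E 8.529, F 9.260, A 2.935.
Rounding up: E 9, F 10, A 3 (total 22).

E: 9; F: 10; A: 3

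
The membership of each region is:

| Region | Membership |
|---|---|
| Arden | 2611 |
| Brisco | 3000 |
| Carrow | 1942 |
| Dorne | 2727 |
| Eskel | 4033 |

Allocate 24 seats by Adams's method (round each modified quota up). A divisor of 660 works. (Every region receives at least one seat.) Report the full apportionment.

With modified divisor 660: modified quotas Arden 3.956, Brisco 4.545, Carrow 2.942, Dorne 4.132, Eskel 6.111.
Rounding up: Arden 4, Brisco 5, Carrow 3, Dorne 5, Eskel 7 (total 24).

Arden=4, Brisco=5, Carrow=3, Dorne=5, Eskel=7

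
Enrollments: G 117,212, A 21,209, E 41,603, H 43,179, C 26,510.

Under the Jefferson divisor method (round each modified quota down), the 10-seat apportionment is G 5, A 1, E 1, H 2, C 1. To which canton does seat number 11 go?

E

Priority for the next seat is population ÷ (current seats + 1).
Priorities: G 19535.333, A 10604.500, E 20801.500, H 14393.000, C 13255.000.
Highest priority: E.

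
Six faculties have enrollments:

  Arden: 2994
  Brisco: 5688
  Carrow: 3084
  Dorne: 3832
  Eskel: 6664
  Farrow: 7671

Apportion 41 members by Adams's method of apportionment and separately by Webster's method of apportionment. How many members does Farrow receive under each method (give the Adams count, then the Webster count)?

10 and 11

Adams: Arden 4, Brisco 8, Carrow 5, Dorne 5, Eskel 9, Farrow 10.
Webster: Arden 4, Brisco 8, Carrow 4, Dorne 5, Eskel 9, Farrow 11.
Farrow gets 10 under Adams and 11 under Webster.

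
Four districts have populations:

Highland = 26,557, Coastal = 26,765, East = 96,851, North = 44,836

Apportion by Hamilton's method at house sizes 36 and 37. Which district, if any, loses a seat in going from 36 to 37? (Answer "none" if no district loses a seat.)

At 36 seats: Highland 5, Coastal 5, East 18, North 8.
At 37 seats: Highland 5, Coastal 5, East 18, North 9.
No district's allocation decreased.

none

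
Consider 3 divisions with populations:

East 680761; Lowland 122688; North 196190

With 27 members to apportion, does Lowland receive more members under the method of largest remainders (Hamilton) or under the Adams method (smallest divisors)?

Adams

Hamilton: East 19, Lowland 3, North 5.
Adams: East 18, Lowland 4, North 5.
Lowland gets 3 under Hamilton and 4 under Adams.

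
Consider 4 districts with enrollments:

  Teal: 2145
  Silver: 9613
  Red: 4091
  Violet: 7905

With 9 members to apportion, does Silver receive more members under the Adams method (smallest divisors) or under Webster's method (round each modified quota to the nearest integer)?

Adams: Teal 1, Silver 3, Red 2, Violet 3.
Webster: Teal 1, Silver 4, Red 1, Violet 3.
Silver gets 3 under Adams and 4 under Webster.

Webster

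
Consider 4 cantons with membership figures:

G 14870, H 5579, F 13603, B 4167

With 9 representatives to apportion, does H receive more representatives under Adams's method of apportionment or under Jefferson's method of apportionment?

Adams

Adams: G 3, H 2, F 3, B 1.
Jefferson: G 4, H 1, F 3, B 1.
H gets 2 under Adams and 1 under Jefferson.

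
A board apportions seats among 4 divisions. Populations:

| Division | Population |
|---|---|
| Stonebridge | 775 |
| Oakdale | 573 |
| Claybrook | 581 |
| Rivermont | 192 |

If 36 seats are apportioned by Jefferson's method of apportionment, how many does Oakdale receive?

Standard divisor 2121/36 ≈ 58.917; standard quotas: Stonebridge 13.154, Oakdale 9.726, Claybrook 9.861, Rivermont 3.259.
Rounding down gives 13, 9, 9, 3 = 34 seats, so the divisor must be adjusted.
With modified divisor 56: modified quotas Stonebridge 13.839, Oakdale 10.232, Claybrook 10.375, Rivermont 3.429.
Rounding down: Stonebridge 13, Oakdale 10, Claybrook 10, Rivermont 3 (total 36).
Oakdale receives 10.

10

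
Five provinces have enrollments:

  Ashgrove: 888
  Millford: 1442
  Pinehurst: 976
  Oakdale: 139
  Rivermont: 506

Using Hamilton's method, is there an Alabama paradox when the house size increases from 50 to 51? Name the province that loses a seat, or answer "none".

At 50 seats: Ashgrove 11, Millford 18, Pinehurst 12, Oakdale 2, Rivermont 7.
At 51 seats: Ashgrove 11, Millford 19, Pinehurst 13, Oakdale 2, Rivermont 6.
Rivermont drops from 7 to 6.

Rivermont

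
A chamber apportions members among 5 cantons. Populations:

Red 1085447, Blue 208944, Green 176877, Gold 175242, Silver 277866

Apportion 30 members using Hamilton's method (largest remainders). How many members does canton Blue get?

3

The standard divisor is 1924376/30 ≈ 64145.867.
Standard quotas: Red 16.9215, Blue 3.2573, Green 2.7574, Gold 2.7319, Silver 4.3318.
Lower quotas: Red 16, Blue 3, Green 2, Gold 2, Silver 4 (sum 27, leaving 3 seats).
Remainders in descending order: Red 0.9215, Green 0.7574, Gold 0.7319, Silver 0.3318, Blue 0.2573.
The surplus seats go to Red, Green, Gold.
Blue receives 3.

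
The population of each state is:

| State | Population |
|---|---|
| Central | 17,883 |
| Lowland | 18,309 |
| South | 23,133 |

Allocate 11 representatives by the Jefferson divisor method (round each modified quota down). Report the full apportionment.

Central 3; Lowland 3; South 5

Standard divisor 59325/11 ≈ 5393.182; standard quotas: Central 3.316, Lowland 3.395, South 4.289.
Rounding down gives 3, 3, 4 = 10 seats, so the divisor must be adjusted.
With modified divisor 4602: modified quotas Central 3.886, Lowland 3.978, South 5.027.
Rounding down: Central 3, Lowland 3, South 5 (total 11).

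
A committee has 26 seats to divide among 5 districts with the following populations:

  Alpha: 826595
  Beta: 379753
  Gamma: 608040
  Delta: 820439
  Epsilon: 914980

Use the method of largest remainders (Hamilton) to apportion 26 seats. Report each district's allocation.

Alpha=6, Beta=3, Gamma=4, Delta=6, Epsilon=7

The standard divisor is 3549807/26 ≈ 136531.038.
Standard quotas: Alpha 6.0543, Beta 2.7814, Gamma 4.4535, Delta 6.0092, Epsilon 6.7016.
Lower quotas: Alpha 6, Beta 2, Gamma 4, Delta 6, Epsilon 6 (sum 24, leaving 2 seats).
Remainders in descending order: Beta 0.7814, Epsilon 0.7016, Gamma 0.4535, Alpha 0.0543, Delta 0.0092.
The surplus seats go to Beta, Epsilon.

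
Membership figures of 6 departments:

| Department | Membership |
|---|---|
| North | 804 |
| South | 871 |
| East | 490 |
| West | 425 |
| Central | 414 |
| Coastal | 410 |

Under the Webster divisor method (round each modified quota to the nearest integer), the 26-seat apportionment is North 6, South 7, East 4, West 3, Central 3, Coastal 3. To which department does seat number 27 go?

Priority for the next seat is population ÷ (current seats + 0.5).
Priorities: North 123.692, South 116.133, East 108.889, West 121.429, Central 118.286, Coastal 117.143.
Highest priority: North.

North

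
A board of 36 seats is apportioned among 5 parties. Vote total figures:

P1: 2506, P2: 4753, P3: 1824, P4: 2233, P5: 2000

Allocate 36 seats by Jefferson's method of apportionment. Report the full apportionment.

P1=7, P2=13, P3=5, P4=6, P5=5

Standard divisor 13316/36 ≈ 369.889; standard quotas: P1 6.775, P2 12.850, P3 4.931, P4 6.037, P5 5.407.
Rounding down gives 6, 12, 4, 6, 5 = 33 seats, so the divisor must be adjusted.
With modified divisor 350: modified quotas P1 7.160, P2 13.580, P3 5.211, P4 6.380, P5 5.714.
Rounding down: P1 7, P2 13, P3 5, P4 6, P5 5 (total 36).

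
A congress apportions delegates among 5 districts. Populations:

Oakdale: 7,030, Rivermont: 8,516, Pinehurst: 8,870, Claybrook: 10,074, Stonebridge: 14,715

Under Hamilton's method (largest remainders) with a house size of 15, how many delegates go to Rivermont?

Total 49205; standard divisor 49205/15 ≈ 3280.333.
Standard quotas: Oakdale 2.1431, Rivermont 2.5961, Pinehurst 2.7040, Claybrook 3.0710, Stonebridge 4.4858.
Lower quotas: Oakdale 2, Rivermont 2, Pinehurst 2, Claybrook 3, Stonebridge 4 (sum 13, leaving 2 seats).
Remainders in descending order: Pinehurst 0.7040, Rivermont 0.5961, Stonebridge 0.4858, Oakdale 0.1431, Claybrook 0.0710.
The surplus seats go to Pinehurst, Rivermont.
Rivermont receives 3.

3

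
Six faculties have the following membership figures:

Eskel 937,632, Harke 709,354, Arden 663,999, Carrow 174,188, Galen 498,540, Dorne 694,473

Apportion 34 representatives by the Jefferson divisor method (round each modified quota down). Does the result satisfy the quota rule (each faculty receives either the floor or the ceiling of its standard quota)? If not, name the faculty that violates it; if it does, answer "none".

Standard quotas: Eskel 8.667, Harke 6.557, Arden 6.138, Carrow 1.610, Galen 4.608, Dorne 6.419.
Jefferson allocation: Eskel 9, Harke 7, Arden 6, Carrow 1, Galen 5, Dorne 6.
Every allocation lies between the lower and upper quota.

none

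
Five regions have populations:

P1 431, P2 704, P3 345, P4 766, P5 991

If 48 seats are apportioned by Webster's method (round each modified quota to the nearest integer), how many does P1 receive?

6

Standard divisor 3237/48 ≈ 67.438; standard quotas: P1 6.391, P2 10.439, P3 5.116, P4 11.359, P5 14.695.
Rounding to the nearest integer gives 6, 10, 5, 11, 15 = 47 seats, so the divisor must be adjusted.
With modified divisor 66.8: modified quotas P1 6.452, P2 10.539, P3 5.165, P4 11.467, P5 14.835.
Rounding to the nearest integer: P1 6, P2 11, P3 5, P4 11, P5 15 (total 48).
P1 receives 6.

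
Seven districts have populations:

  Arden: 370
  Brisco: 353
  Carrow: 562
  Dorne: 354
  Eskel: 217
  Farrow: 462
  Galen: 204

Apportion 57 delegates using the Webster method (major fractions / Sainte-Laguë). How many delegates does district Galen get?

Standard divisor 2522/57 ≈ 44.246; standard quotas: Arden 8.362, Brisco 7.978, Carrow 12.702, Dorne 8.001, Eskel 4.904, Farrow 10.442, Galen 4.611.
Rounding to the nearest integer gives Arden 8, Brisco 8, Carrow 13, Dorne 8, Eskel 5, Farrow 10, Galen 5 — total 57, matching the house size, so no adjustment is needed.
Galen receives 5.

5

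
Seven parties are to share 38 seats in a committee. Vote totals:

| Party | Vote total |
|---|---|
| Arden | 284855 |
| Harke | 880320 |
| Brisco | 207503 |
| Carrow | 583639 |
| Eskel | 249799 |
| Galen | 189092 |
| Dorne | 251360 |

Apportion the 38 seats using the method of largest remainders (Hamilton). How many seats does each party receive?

Arden 4, Harke 13, Brisco 3, Carrow 8, Eskel 3, Galen 3, Dorne 4

Total 2646568; standard divisor 2646568/38 ≈ 69646.526.
Standard quotas: Arden 4.0900, Harke 12.6398, Brisco 2.9794, Carrow 8.3800, Eskel 3.5867, Galen 2.7150, Dorne 3.6091.
Lower quotas: Arden 4, Harke 12, Brisco 2, Carrow 8, Eskel 3, Galen 2, Dorne 3 (sum 34, leaving 4 seats).
Remainders in descending order: Brisco 0.9794, Galen 0.7150, Harke 0.6398, Dorne 0.6091, Eskel 0.5867, Carrow 0.3800, Arden 0.0900.
Largest remainders: Brisco, Galen, Harke, Dorne receive the extra seats.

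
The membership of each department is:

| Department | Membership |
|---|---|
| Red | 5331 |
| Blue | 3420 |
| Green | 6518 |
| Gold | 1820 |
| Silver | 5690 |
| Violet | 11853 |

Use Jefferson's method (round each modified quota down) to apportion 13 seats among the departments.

Red 2; Blue 1; Green 3; Gold 0; Silver 2; Violet 5

Standard divisor 34632/13 ≈ 2664; standard quotas: Red 2.001, Blue 1.284, Green 2.447, Gold 0.683, Silver 2.136, Violet 4.449.
Rounding down gives 2, 1, 2, 0, 2, 4 = 11 seats, so the divisor must be adjusted.
With modified divisor 2100: modified quotas Red 2.539, Blue 1.629, Green 3.104, Gold 0.867, Silver 2.710, Violet 5.644.
Rounding down: Red 2, Blue 1, Green 3, Gold 0, Silver 2, Violet 5 (total 13).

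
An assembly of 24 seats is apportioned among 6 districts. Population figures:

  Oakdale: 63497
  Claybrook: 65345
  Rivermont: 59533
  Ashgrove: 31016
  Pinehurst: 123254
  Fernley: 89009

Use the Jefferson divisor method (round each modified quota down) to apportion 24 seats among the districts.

Oakdale 4, Claybrook 4, Rivermont 3, Ashgrove 1, Pinehurst 7, Fernley 5

Standard divisor 431654/24 ≈ 17985.583; standard quotas: Oakdale 3.530, Claybrook 3.633, Rivermont 3.310, Ashgrove 1.724, Pinehurst 6.853, Fernley 4.949.
Rounding down gives 3, 3, 3, 1, 6, 4 = 20 seats, so the divisor must be adjusted.
With modified divisor 15700: modified quotas Oakdale 4.044, Claybrook 4.162, Rivermont 3.792, Ashgrove 1.976, Pinehurst 7.851, Fernley 5.669.
Rounding down: Oakdale 4, Claybrook 4, Rivermont 3, Ashgrove 1, Pinehurst 7, Fernley 5 (total 24).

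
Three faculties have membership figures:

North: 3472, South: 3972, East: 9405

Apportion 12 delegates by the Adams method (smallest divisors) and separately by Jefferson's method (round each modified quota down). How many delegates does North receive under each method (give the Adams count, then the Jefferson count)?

Adams: North 3, South 3, East 6.
Jefferson: North 2, South 3, East 7.
North gets 3 under Adams and 2 under Jefferson.

3 and 2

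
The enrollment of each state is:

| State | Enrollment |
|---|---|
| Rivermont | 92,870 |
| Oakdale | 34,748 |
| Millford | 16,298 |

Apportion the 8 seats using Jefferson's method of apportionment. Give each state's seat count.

Standard divisor 143916/8 ≈ 17989.5; standard quotas: Rivermont 5.162, Oakdale 1.932, Millford 0.906.
Rounding down gives 5, 1, 0 = 6 seats, so the divisor must be adjusted.
With modified divisor 15900: modified quotas Rivermont 5.841, Oakdale 2.185, Millford 1.025.
Rounding down: Rivermont 5, Oakdale 2, Millford 1 (total 8).

Rivermont=5, Oakdale=2, Millford=1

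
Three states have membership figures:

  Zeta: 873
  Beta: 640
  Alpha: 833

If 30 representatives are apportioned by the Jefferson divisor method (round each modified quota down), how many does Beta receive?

Standard divisor 2346/30 ≈ 78.2; standard quotas: Zeta 11.164, Beta 8.184, Alpha 10.652.
Rounding down gives 11, 8, 10 = 29 seats, so the divisor must be adjusted.
With modified divisor 74: modified quotas Zeta 11.797, Beta 8.649, Alpha 11.257.
Rounding down: Zeta 11, Beta 8, Alpha 11 (total 30).
Beta receives 8.

8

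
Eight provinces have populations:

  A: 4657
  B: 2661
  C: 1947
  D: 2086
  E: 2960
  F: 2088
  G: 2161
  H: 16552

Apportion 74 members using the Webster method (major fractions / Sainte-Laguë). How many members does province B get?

Standard divisor 35112/74 ≈ 474.486; standard quotas: A 9.815, B 5.608, C 4.103, D 4.396, E 6.238, F 4.401, G 4.554, H 34.884.
Rounding to the nearest integer gives A 10, B 6, C 4, D 4, E 6, F 4, G 5, H 35 — total 74, matching the house size, so no adjustment is needed.
B receives 6.

6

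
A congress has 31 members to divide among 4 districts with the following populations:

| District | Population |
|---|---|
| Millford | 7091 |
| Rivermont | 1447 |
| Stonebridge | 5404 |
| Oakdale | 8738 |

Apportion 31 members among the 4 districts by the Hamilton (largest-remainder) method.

Standard divisor: 22680 ÷ 31 ≈ 731.613.
Standard quotas: Millford 9.6923, Rivermont 1.9778, Stonebridge 7.3864, Oakdale 11.9435.
Lower quotas: Millford 9, Rivermont 1, Stonebridge 7, Oakdale 11 (sum 28, leaving 3 seats).
Remainders in descending order: Rivermont 0.9778, Oakdale 0.9435, Millford 0.6923, Stonebridge 0.3864.
Largest remainders: Rivermont, Oakdale, Millford receive the extra seats.

Millford 10, Rivermont 2, Stonebridge 7, Oakdale 12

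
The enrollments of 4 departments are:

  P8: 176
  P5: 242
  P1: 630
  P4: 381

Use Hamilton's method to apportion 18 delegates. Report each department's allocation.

The standard divisor is 1429/18 ≈ 79.389.
Standard quotas: P8 2.217, P5 3.048, P1 7.936, P4 4.799.
Lower quotas: P8 2, P5 3, P1 7, P4 4 (sum 16, leaving 2 seats).
Remainders in descending order: P1 0.936, P4 0.799, P8 0.217, P5 0.048.
The surplus seats go to P1, P4.

P8=2, P5=3, P1=8, P4=5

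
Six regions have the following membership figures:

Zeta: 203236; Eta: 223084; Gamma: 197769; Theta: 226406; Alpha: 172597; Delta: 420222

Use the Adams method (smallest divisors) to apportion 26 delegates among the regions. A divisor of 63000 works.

Zeta 4, Eta 4, Gamma 4, Theta 4, Alpha 3, Delta 7

With modified divisor 63000: modified quotas Zeta 3.226, Eta 3.541, Gamma 3.139, Theta 3.594, Alpha 2.740, Delta 6.670.
Rounding up: Zeta 4, Eta 4, Gamma 4, Theta 4, Alpha 3, Delta 7 (total 26).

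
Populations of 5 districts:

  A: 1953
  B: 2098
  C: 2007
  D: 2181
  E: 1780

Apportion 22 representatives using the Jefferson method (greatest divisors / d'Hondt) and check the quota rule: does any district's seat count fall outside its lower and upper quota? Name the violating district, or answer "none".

Standard quotas: A 4.288, B 4.607, C 4.407, D 4.789, E 3.909.
Jefferson allocation: A 4, B 5, C 4, D 5, E 4.
Every allocation lies between the lower and upper quota.

none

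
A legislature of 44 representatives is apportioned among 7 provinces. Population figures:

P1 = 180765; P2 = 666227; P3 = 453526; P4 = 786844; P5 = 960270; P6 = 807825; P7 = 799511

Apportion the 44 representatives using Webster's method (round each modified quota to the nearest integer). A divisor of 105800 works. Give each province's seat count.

P1: 2, P2: 6, P3: 4, P4: 7, P5: 9, P6: 8, P7: 8

With modified divisor 105800: modified quotas P1 1.709, P2 6.297, P3 4.287, P4 7.437, P5 9.076, P6 7.635, P7 7.557.
Rounding to the nearest integer: P1 2, P2 6, P3 4, P4 7, P5 9, P6 8, P7 8 (total 44).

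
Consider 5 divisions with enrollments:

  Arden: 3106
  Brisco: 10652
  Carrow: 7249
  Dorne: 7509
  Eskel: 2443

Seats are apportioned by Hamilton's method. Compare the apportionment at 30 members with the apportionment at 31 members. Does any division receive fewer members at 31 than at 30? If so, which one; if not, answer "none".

Eskel

At 30 seats: Arden 3, Brisco 10, Carrow 7, Dorne 7, Eskel 3.
At 31 seats: Arden 3, Brisco 11, Carrow 7, Dorne 8, Eskel 2.
Eskel drops from 3 to 2.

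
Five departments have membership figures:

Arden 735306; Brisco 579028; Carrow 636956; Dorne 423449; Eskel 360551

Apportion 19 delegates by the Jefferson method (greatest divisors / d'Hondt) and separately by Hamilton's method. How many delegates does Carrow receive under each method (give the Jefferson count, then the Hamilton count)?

Jefferson: Arden 5, Brisco 4, Carrow 5, Dorne 3, Eskel 2.
Hamilton: Arden 5, Brisco 4, Carrow 4, Dorne 3, Eskel 3.
Carrow gets 5 under Jefferson and 4 under Hamilton.

5 and 4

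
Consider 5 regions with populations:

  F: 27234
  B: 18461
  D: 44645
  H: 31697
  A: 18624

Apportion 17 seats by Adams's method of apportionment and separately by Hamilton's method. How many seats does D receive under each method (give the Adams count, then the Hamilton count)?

5 and 6

Adams: F 3, B 2, D 5, H 4, A 3.
Hamilton: F 3, B 2, D 6, H 4, A 2.
D gets 5 under Adams and 6 under Hamilton.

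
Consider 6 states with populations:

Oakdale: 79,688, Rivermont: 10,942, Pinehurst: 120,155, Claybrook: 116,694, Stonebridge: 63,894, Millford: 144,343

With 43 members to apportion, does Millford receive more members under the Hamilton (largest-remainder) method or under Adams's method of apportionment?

Hamilton: Oakdale 6, Rivermont 1, Pinehurst 10, Claybrook 9, Stonebridge 5, Millford 12.
Adams: Oakdale 7, Rivermont 1, Pinehurst 10, Claybrook 9, Stonebridge 5, Millford 11.
Millford gets 12 under Hamilton and 11 under Adams.

Hamilton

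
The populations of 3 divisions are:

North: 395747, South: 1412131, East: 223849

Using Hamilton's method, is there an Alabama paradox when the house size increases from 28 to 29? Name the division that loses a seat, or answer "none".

At 28 seats: North 5, South 20, East 3.
At 29 seats: North 6, South 20, East 3.
No division's allocation decreased.

none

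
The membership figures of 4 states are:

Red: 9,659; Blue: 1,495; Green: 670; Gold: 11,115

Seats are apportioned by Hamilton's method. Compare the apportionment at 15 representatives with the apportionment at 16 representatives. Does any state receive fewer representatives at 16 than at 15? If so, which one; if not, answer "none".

At 15 seats: Red 6, Blue 1, Green 1, Gold 7.
At 16 seats: Red 7, Blue 1, Green 0, Gold 8.
Green drops from 1 to 0.

Green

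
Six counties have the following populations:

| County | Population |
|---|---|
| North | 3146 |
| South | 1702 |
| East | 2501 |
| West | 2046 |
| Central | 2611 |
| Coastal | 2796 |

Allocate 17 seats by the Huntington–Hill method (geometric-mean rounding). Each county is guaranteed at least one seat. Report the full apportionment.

North 4, South 2, East 3, West 2, Central 3, Coastal 3

With divisor 872: modified quotas North 3.608, South 1.952, East 2.868, West 2.346, Central 2.994, Coastal 3.206.
Geometric-mean thresholds: North √(3·4)=3.464, South √(1·2)=1.414, East √(2·3)=2.449, West √(2·3)=2.449, Central √(2·3)=2.449, Coastal √(3·4)=3.464.
Each quota rounded against its threshold gives North 4, South 2, East 3, West 2, Central 3, Coastal 3 (total 17).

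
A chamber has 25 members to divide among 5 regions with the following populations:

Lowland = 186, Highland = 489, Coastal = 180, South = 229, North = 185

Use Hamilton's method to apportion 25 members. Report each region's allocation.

Standard divisor: 1269 ÷ 25 ≈ 50.76.
Standard quotas: Lowland 3.664, Highland 9.634, Coastal 3.546, South 4.511, North 3.645.
Lower quotas: Lowland 3, Highland 9, Coastal 3, South 4, North 3 (sum 22, leaving 3 seats).
Remainders in descending order: Lowland 0.664, North 0.645, Highland 0.634, Coastal 0.546, South 0.511.
The surplus seats go to Lowland, North, Highland.

Lowland 4, Highland 10, Coastal 3, South 4, North 4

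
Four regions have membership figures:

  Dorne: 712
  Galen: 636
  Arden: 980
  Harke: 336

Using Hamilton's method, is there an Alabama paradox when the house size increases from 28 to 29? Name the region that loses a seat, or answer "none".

Harke

At 28 seats: Dorne 7, Galen 7, Arden 10, Harke 4.
At 29 seats: Dorne 8, Galen 7, Arden 11, Harke 3.
Harke drops from 4 to 3.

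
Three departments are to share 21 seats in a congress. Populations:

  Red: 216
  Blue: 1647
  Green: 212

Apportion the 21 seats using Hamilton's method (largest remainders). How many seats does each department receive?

Total 2075; standard divisor 2075/21 ≈ 98.81.
Standard quotas: Red 2.186, Blue 16.668, Green 2.146.
Lower quotas: Red 2, Blue 16, Green 2 (sum 20, leaving 1 seat).
Remainders in descending order: Blue 0.668, Red 0.186, Green 0.146.
Largest remainder: Blue receives the extra seat.

Red=2, Blue=17, Green=2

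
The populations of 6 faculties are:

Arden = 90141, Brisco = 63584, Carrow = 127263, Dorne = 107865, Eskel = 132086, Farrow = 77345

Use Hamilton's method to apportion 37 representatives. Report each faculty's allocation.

Standard divisor: 598284 ÷ 37 ≈ 16169.838.
Standard quotas: Arden 5.5746, Brisco 3.9323, Carrow 7.8704, Dorne 6.6708, Eskel 8.1687, Farrow 4.7833.
Lower quotas: Arden 5, Brisco 3, Carrow 7, Dorne 6, Eskel 8, Farrow 4 (sum 33, leaving 4 seats).
Remainders in descending order: Brisco 0.9323, Carrow 0.8704, Farrow 0.7833, Dorne 0.6708, Arden 0.5746, Eskel 0.1687.
The surplus seats go to Brisco, Carrow, Farrow, Dorne.

Arden: 5, Brisco: 4, Carrow: 8, Dorne: 7, Eskel: 8, Farrow: 5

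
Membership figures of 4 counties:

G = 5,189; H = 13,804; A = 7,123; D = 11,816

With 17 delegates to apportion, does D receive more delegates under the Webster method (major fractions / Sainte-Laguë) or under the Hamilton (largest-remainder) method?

Webster: G 2, H 6, A 3, D 6.
Hamilton: G 3, H 6, A 3, D 5.
D gets 6 under Webster and 5 under Hamilton.

Webster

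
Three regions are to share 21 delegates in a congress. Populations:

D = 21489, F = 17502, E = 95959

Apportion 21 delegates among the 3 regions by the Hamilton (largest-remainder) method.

D: 3, F: 3, E: 15

Standard divisor: 134950 ÷ 21 ≈ 6426.19.
Standard quotas: D 3.3440, F 2.7235, E 14.9325.
Lower quotas: D 3, F 2, E 14 (sum 19, leaving 2 seats).
Remainders in descending order: E 0.9325, F 0.7235, D 0.3440.
The surplus seats go to E, F.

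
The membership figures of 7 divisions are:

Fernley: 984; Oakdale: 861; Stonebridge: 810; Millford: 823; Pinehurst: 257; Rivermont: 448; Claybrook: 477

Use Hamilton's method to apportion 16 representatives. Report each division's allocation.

Standard divisor: 4660 ÷ 16 ≈ 291.25.
Standard quotas: Fernley 3.379, Oakdale 2.956, Stonebridge 2.781, Millford 2.826, Pinehurst 0.882, Rivermont 1.538, Claybrook 1.638.
Lower quotas: Fernley 3, Oakdale 2, Stonebridge 2, Millford 2, Pinehurst 0, Rivermont 1, Claybrook 1 (sum 11, leaving 5 seats).
Remainders in descending order: Oakdale 0.956, Pinehurst 0.882, Millford 0.826, Stonebridge 0.781, Claybrook 0.638, Rivermont 0.538, Fernley 0.379.
The surplus seats go to Oakdale, Pinehurst, Millford, Stonebridge, Claybrook.

Fernley 3, Oakdale 3, Stonebridge 3, Millford 3, Pinehurst 1, Rivermont 1, Claybrook 2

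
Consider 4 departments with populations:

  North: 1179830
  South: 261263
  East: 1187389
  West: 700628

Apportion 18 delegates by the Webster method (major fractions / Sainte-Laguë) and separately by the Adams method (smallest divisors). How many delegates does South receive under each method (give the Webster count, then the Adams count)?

1 and 2

Webster: North 6, South 1, East 7, West 4.
Adams: North 6, South 2, East 6, West 4.
South gets 1 under Webster and 2 under Adams.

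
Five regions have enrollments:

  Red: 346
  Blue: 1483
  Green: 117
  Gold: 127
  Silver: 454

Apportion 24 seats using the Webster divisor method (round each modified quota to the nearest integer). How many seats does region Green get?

Standard divisor 2527/24 ≈ 105.292; standard quotas: Red 3.286, Blue 14.085, Green 1.111, Gold 1.206, Silver 4.312.
Rounding to the nearest integer gives 3, 14, 1, 1, 4 = 23 seats, so the divisor must be adjusted.
With modified divisor 102: modified quotas Red 3.392, Blue 14.539, Green 1.147, Gold 1.245, Silver 4.451.
Rounding to the nearest integer: Red 3, Blue 15, Green 1, Gold 1, Silver 4 (total 24).
Green receives 1.

1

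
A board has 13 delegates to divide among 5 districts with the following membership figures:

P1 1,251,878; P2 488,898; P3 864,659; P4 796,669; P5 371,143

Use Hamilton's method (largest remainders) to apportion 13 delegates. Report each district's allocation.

The standard divisor is 3773247/13 ≈ 290249.769.
Standard quotas: P1 4.3131, P2 1.6844, P3 2.9790, P4 2.7448, P5 1.2787.
Lower quotas: P1 4, P2 1, P3 2, P4 2, P5 1 (sum 10, leaving 3 seats).
Remainders in descending order: P3 0.9790, P4 0.7448, P2 0.6844, P1 0.3131, P5 0.2787.
The surplus seats go to P3, P4, P2.

P1: 4, P2: 2, P3: 3, P4: 3, P5: 1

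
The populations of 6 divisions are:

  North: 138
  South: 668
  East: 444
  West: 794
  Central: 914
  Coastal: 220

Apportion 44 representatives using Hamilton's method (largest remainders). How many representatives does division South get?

9

The standard divisor is 3178/44 ≈ 72.227.
Standard quotas: North 1.911, South 9.249, East 6.147, West 10.993, Central 12.654, Coastal 3.046.
Lower quotas: North 1, South 9, East 6, West 10, Central 12, Coastal 3 (sum 41, leaving 3 seats).
Remainders in descending order: West 0.993, North 0.911, Central 0.654, South 0.249, East 0.147, Coastal 0.046.
The surplus seats go to West, North, Central.
South receives 9.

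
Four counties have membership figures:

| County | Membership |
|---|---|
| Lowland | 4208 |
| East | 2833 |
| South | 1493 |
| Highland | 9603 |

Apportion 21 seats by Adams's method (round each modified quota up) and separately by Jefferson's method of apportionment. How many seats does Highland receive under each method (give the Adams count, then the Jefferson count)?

Adams: Lowland 5, East 3, South 2, Highland 11.
Jefferson: Lowland 5, East 3, South 1, Highland 12.
Highland gets 11 under Adams and 12 under Jefferson.

11 and 12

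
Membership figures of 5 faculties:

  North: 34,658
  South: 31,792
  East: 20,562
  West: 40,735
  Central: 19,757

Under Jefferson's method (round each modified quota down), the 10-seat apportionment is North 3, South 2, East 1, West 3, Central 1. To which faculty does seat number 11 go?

South

Priority for the next seat is population ÷ (current seats + 1).
Priorities: North 8664.500, South 10597.333, East 10281.000, West 10183.750, Central 9878.500.
Highest priority: South.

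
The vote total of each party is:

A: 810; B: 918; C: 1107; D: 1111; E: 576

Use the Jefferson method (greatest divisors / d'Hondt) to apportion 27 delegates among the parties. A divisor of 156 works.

A: 5, B: 5, C: 7, D: 7, E: 3

With modified divisor 156: modified quotas A 5.192, B 5.885, C 7.096, D 7.122, E 3.692.
Rounding down: A 5, B 5, C 7, D 7, E 3 (total 27).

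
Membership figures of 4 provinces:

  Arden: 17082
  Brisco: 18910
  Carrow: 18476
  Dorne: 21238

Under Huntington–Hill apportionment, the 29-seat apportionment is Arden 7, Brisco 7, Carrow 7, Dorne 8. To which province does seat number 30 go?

Priority for the next seat is population ÷ (√(s·(s+1))).
Priorities: Arden 2282.678, Brisco 2526.955, Carrow 2468.959, Dorne 2502.922.
Highest priority: Brisco.

Brisco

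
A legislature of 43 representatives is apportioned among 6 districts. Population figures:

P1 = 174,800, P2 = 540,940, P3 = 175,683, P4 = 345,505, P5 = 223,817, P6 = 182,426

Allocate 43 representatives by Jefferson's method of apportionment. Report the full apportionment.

Standard divisor 1643171/43 ≈ 38213.279; standard quotas: P1 4.574, P2 14.156, P3 4.597, P4 9.041, P5 5.857, P6 4.774.
Rounding down gives 4, 14, 4, 9, 5, 4 = 40 seats, so the divisor must be adjusted.
With modified divisor 35600: modified quotas P1 4.910, P2 15.195, P3 4.935, P4 9.705, P5 6.287, P6 5.124.
Rounding down: P1 4, P2 15, P3 4, P4 9, P5 6, P6 5 (total 43).

P1 4, P2 15, P3 4, P4 9, P5 6, P6 5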